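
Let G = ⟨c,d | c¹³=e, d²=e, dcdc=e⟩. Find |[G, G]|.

G' = [G, G] is generated by all commutators. The generator-pair commutators are: [c, d] = c².
The subgroup they normally generate is {e, c, c², c³, c⁴, c⁵, c⁶, c⁷, c⁸, c⁹, c¹⁰, c¹¹, c¹²}, of order 13.
Check: |G/G'| = 26/13 = 2 is the order of the abelianisation.

Answer: 13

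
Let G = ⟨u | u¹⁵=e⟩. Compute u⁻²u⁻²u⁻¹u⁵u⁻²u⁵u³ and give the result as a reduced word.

Multiply left to right, reducing at each step:
  (u¹³) · u⁻² = u¹¹
  (u¹¹) · u⁻¹ = u¹⁰
  (u¹⁰) · u⁵ = e
  e · u⁻² = u¹³
  (u¹³) · u⁵ = u³
  (u³) · u³ = u⁶

Answer: u⁶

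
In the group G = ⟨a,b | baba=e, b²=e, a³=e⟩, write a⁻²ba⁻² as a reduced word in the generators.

Multiply left to right, reducing at each step:
  a · b = ab
  (ab) · a⁻² = b

Answer: b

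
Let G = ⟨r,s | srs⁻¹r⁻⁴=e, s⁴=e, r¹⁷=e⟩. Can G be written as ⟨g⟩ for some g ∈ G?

Every cyclic group is abelian. But r·s = rs while s·r = r⁴s, so r·s ≠ s·r and G is not abelian. Hence G is not cyclic.

Answer: No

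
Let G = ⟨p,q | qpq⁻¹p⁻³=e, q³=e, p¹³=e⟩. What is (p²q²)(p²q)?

Compute (p²q²) · (p²q) by multiplying left to right and reducing via the relations at each step:
  (p²q²) · p² = p⁷q²
  (p⁷q²) · q = p⁷

Answer: p⁷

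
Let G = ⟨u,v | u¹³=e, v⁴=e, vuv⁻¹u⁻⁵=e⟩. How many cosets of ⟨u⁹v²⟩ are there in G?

First find ord(u⁹v²) by computing successive powers:
  (u⁹v²)¹ = u⁹v², (u⁹v²)² = e.
So |⟨u⁹v²⟩| = ord(u⁹v²) = 2. With |G| = 52, by Lagrange [G : ⟨u⁹v²⟩] = 52/2 = 26.

Answer: 26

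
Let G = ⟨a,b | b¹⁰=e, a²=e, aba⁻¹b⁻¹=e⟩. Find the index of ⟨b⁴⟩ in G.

First find ord(b⁴) by computing successive powers:
  (b⁴)¹ = b⁴, (b⁴)² = b⁸, (b⁴)³ = b², (b⁴)⁴ = b⁶, (b⁴)⁵ = e.
So |⟨b⁴⟩| = ord(b⁴) = 5. With |G| = 20, by Lagrange [G : ⟨b⁴⟩] = 20/5 = 4.

Answer: 4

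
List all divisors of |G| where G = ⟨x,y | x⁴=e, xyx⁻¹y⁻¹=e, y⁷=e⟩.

|G| = 28 = 2² · 7. By Lagrange's theorem the order of any subgroup divides 28; the divisors of 28 are 1, 2, 4, 7, 14, 28.

Answer: 1, 2, 4, 7, 14, 28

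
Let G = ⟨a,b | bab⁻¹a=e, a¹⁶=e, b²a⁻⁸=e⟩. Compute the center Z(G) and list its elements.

An element z ∈ Z(G) iff z commutes with every generator.
For example a⁸ is central: (a⁸)·a = a⁹ = a·(a⁸); (a⁸)·b = b⁻¹ = b·(a⁸).
Whereas a ∉ Z(G) since a·b = ab ≠ a⁷b⁻¹ = b·a.
Checking each of the 32 elements this way gives Z(G) = {e, a⁸}, of order 2.

Answer: {e, a⁸}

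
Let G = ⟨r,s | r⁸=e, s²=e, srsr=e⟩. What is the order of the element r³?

Compute successive powers until reaching e:
  (r³)¹ = r³, (r³)² = r⁶, (r³)³ = r, (r³)⁴ = r⁴, (r³)⁵ = r⁷, (r³)⁶ = r², (r³)⁷ = r⁵, (r³)⁸ = e.
The smallest positive k with (r³)ᵏ = e is 8.

Answer: 8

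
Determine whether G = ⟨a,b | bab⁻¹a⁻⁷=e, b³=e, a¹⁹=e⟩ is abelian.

a·b = ab but b·a = a⁷b, so a·b ≠ b·a and G is not abelian.

Answer: No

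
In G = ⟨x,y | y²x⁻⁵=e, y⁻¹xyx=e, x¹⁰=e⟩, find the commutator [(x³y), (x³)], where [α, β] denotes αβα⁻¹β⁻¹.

[(x³y), (x³)] = (x³y)·(x³)·(x³y)⁻¹·(x³)⁻¹.
  (x³y) · (x³) = y
  y · (x³y⁻¹) = x⁷
  (x⁷) · (x⁷) = x⁴

Answer: x⁴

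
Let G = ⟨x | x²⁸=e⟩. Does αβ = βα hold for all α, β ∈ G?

G has a single generator, so G is cyclic and hence abelian.

Answer: Yes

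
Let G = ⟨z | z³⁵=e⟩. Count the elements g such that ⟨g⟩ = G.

G is cyclic of order 35. An element generates G iff its order is 35, and a cyclic group of order 35 has exactly φ(35) = 24 such elements.

Answer: 24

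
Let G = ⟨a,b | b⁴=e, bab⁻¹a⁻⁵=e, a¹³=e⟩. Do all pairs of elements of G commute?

a·b = ab but b·a = a⁵b, so a·b ≠ b·a and G is not abelian.

Answer: No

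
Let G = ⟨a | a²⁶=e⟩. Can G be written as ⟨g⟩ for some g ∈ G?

|G| = 26. The element a has order 26 (its powers give 26 distinct elements), so ⟨a⟩ = G and G is cyclic.

Answer: Yes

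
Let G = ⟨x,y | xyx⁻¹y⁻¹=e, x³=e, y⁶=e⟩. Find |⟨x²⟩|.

|⟨x²⟩| equals the order of x². Compute successive powers until reaching e:
  (x²)¹ = x², (x²)² = x, (x²)³ = e.
The smallest positive k with (x²)ᵏ = e is 3, so |⟨x²⟩| = 3.

Answer: 3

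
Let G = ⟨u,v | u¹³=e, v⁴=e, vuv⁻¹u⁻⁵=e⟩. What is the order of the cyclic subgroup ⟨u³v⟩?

|⟨u³v⟩| equals the order of u³v. Compute successive powers until reaching e:
  (u³v)¹ = u³v, (u³v)² = u⁵v², (u³v)³ = u²v³, (u³v)⁴ = e.
The smallest positive k with (u³v)ᵏ = e is 4, so |⟨u³v⟩| = 4.

Answer: 4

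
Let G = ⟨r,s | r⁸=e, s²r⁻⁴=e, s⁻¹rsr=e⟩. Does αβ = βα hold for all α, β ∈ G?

r·s = rs but s·r = r³s⁻¹, so r·s ≠ s·r and G is not abelian.

Answer: No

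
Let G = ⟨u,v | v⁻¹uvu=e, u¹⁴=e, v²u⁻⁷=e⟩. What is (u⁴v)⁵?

Compute successive powers of (u⁴v), reducing at each step:
  (u⁴v)²: (u⁴v) · u⁴ = v;   v · v = u⁷
  (u⁴v)³: (u⁷) · u⁴ = u¹¹;   (u¹¹) · v = u⁴v⁻¹
  (u⁴v)⁴: (u⁴v⁻¹) · u⁴ = v⁻¹;   (v⁻¹) · v = e
  (u⁴v)⁵: e · u⁴ = u⁴;   (u⁴) · v = u⁴v

Answer: u⁴v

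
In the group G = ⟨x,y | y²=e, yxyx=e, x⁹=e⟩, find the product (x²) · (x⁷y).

Compute (x²) · (x⁷y) by multiplying left to right and reducing via the relations at each step:
  (x²) · x⁷ = e
  e · y = y

Answer: y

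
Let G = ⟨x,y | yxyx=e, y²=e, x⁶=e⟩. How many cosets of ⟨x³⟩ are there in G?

First find ord(x³) by computing successive powers:
  (x³)¹ = x³, (x³)² = e.
So |⟨x³⟩| = ord(x³) = 2. With |G| = 12, by Lagrange [G : ⟨x³⟩] = 12/2 = 6.

Answer: 6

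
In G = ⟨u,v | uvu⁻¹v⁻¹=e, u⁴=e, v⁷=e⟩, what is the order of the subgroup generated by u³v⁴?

|⟨u³v⁴⟩| equals the order of u³v⁴. Compute successive powers until reaching e:
  (u³v⁴)¹ = u³v⁴, (u³v⁴)² = u²v, (u³v⁴)³ = uv⁵, (u³v⁴)⁴ = v², (u³v⁴)⁵ = u³v⁶, (u³v⁴)⁶ = u²v³, (u³v⁴)⁷ = u, (u³v⁴)⁸ = v⁴, (u³v⁴)⁹ = u³v, (u³v⁴)¹⁰ = u²v⁵, (u³v⁴)¹¹ = uv², (u³v⁴)¹² = v⁶, (u³v⁴)¹³ = u³v³, (u³v⁴)¹⁴ = u², (u³v⁴)¹⁵ = uv⁴, (u³v⁴)¹⁶ = v, (u³v⁴)¹⁷ = u³v⁵, (u³v⁴)¹⁸ = u²v², (u³v⁴)¹⁹ = uv⁶, (u³v⁴)²⁰ = v³, (u³v⁴)²¹ = u³, (u³v⁴)²² = u²v⁴, (u³v⁴)²³ = uv, (u³v⁴)²⁴ = v⁵, (u³v⁴)²⁵ = u³v², (u³v⁴)²⁶ = u²v⁶, (u³v⁴)²⁷ = uv³, (u³v⁴)²⁸ = e.
The smallest positive k with (u³v⁴)ᵏ = e is 28, so |⟨u³v⁴⟩| = 28.

Answer: 28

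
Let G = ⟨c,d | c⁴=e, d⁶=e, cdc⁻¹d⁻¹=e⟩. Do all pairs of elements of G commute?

Each pair of generators commutes: c·d = cd = d·c. Since the generators pairwise commute, every element of G commutes with every other, so G is abelian.

Answer: Yes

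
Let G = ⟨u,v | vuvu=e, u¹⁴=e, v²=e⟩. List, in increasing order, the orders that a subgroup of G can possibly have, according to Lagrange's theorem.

|G| = 28 = 2² · 7. By Lagrange's theorem the order of any subgroup divides 28; the divisors of 28 are 1, 2, 4, 7, 14, 28.

Answer: 1, 2, 4, 7, 14, 28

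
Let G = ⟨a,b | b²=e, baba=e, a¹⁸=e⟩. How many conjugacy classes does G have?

The conjugacy classes (representative and size) are:
  [e] (size 1), [a] (size 2), [a²] (size 2), [a³] (size 2), [a¹⁴] (size 2), [a⁵] (size 2), [a¹²] (size 2), [a⁷] (size 2), [a¹⁰] (size 2), [a⁹] (size 1), [a¹⁰b] (size 9), [ab] (size 9).
Class equation: 1 + 2 + 2 + 2 + 2 + 2 + 2 + 2 + 2 + 1 + 9 + 9 = 36 = |G|. So G has 12 conjugacy classes.

Answer: 12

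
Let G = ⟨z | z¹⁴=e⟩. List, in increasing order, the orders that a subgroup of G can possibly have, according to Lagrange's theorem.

|G| = 14 = 2 · 7. By Lagrange's theorem the order of any subgroup divides 14; the divisors of 14 are 1, 2, 7, 14.

Answer: 1, 2, 7, 14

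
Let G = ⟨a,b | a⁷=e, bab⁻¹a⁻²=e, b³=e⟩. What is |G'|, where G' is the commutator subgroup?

G' = [G, G] is generated by all commutators. The generator-pair commutators are: [a, b] = a⁶.
The subgroup they normally generate is {e, a, a², a³, a⁴, a⁵, a⁶}, of order 7.
Check: |G/G'| = 21/7 = 3 is the order of the abelianisation.

Answer: 7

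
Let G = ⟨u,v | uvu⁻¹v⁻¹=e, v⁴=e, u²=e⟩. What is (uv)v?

Compute (uv) · v by multiplying left to right and reducing via the relations at each step:
  (uv) · v = uv²

Answer: uv²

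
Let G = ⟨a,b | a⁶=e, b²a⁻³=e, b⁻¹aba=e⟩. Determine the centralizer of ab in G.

⟨ab⟩ ⊆ C_G(ab) since powers of ab commute with ab; so |C_G(ab)| ≥ |⟨ab⟩| = 4.
By orbit–stabilizer, |C_G(ab)| = |G| / |conj. class of ab| = 12 / 3 = 4.
The 4 elements commuting with ab are {e, a³, ab, ab⁻¹}.

Answer: {e, a³, ab, ab⁻¹}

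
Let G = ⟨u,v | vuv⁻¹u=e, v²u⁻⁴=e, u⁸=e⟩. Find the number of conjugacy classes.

The conjugacy classes (representative and size) are:
  [e] (size 1), [u⁷] (size 2), [u²] (size 2), [u⁵] (size 2), [u⁴] (size 1), [u²v⁻¹] (size 4), [u³v] (size 4).
Class equation: 1 + 2 + 2 + 2 + 1 + 4 + 4 = 16 = |G|. So G has 7 conjugacy classes.

Answer: 7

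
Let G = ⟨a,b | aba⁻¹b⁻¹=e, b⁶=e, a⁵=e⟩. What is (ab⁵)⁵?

Compute successive powers of (ab⁵), reducing at each step:
  (ab⁵)²: (ab⁵) · a = a²b⁵;   (a²b⁵) · b⁵ = a²b⁴
  (ab⁵)³: (a²b⁴) · a = a³b⁴;   (a³b⁴) · b⁵ = a³b³
  (ab⁵)⁴: (a³b³) · a = a⁴b³;   (a⁴b³) · b⁵ = a⁴b²
  (ab⁵)⁵: (a⁴b²) · a = b²;   (b²) · b⁵ = b

Answer: b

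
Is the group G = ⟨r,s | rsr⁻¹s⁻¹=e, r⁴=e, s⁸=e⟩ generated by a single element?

|G| = 32, but the maximum element order in G is 8 < 32. No single element generates all of G, so G is not cyclic.

Answer: No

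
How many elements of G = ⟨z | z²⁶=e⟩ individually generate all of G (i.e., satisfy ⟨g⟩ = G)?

G is cyclic of order 26. An element generates G iff its order is 26, and a cyclic group of order 26 has exactly φ(26) = 12 such elements.

Answer: 12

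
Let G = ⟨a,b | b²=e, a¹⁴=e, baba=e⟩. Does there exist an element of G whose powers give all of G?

Every cyclic group is abelian. But a·b = ab while b·a = a¹³b, so a·b ≠ b·a and G is not abelian. Hence G is not cyclic.

Answer: No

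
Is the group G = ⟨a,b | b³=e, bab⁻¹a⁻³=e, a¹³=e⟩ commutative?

a·b = ab but b·a = a³b, so a·b ≠ b·a and G is not abelian.

Answer: No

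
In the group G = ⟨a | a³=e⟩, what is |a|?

Compute successive powers until reaching e:
  a¹ = a, a² = a², a³ = e.
The smallest positive k with aᵏ = e is 3.

Answer: 3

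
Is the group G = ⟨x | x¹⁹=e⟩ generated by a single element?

|G| = 19. The element x has order 19 (its powers give 19 distinct elements), so ⟨x⟩ = G and G is cyclic.

Answer: Yes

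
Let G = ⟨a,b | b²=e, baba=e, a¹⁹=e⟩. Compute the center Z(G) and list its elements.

An element z ∈ Z(G) iff z commutes with every generator.
For example e is central: e·a = a = a·e; e·b = b = b·e.
Whereas a ∉ Z(G) since a·b = ab ≠ a¹⁸b = b·a.
Checking each of the 38 elements this way gives Z(G) = {e}, of order 1.

Answer: {e}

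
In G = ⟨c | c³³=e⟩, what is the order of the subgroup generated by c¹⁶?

|⟨c¹⁶⟩| equals the order of c¹⁶. Compute successive powers until reaching e:
  (c¹⁶)¹ = c¹⁶, (c¹⁶)² = c³², (c¹⁶)³ = c¹⁵, (c¹⁶)⁴ = c³¹, (c¹⁶)⁵ = c¹⁴, (c¹⁶)⁶ = c³⁰, (c¹⁶)⁷ = c¹³, (c¹⁶)⁸ = c²⁹, (c¹⁶)⁹ = c¹², (c¹⁶)¹⁰ = c²⁸, (c¹⁶)¹¹ = c¹¹, (c¹⁶)¹² = c²⁷, (c¹⁶)¹³ = c¹⁰, (c¹⁶)¹⁴ = c²⁶, (c¹⁶)¹⁵ = c⁹, (c¹⁶)¹⁶ = c²⁵, (c¹⁶)¹⁷ = c⁸, (c¹⁶)¹⁸ = c²⁴, (c¹⁶)¹⁹ = c⁷, (c¹⁶)²⁰ = c²³, (c¹⁶)²¹ = c⁶, (c¹⁶)²² = c²², (c¹⁶)²³ = c⁵, (c¹⁶)²⁴ = c²¹, (c¹⁶)²⁵ = c⁴, (c¹⁶)²⁶ = c²⁰, (c¹⁶)²⁷ = c³, (c¹⁶)²⁸ = c¹⁹, (c¹⁶)²⁹ = c², (c¹⁶)³⁰ = c¹⁸, (c¹⁶)³¹ = c, (c¹⁶)³² = c¹⁷, (c¹⁶)³³ = e.
The smallest positive k with (c¹⁶)ᵏ = e is 33, so |⟨c¹⁶⟩| = 33.

Answer: 33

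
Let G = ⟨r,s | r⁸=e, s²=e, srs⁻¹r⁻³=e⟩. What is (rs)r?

Compute (rs) · r by multiplying left to right and reducing via the relations at each step:
  (rs) · r = r⁴s

Answer: r⁴s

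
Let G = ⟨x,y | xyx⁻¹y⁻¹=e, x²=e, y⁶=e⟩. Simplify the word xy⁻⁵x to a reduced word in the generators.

Multiply left to right, reducing at each step:
  x · y⁻⁵ = xy
  (xy) · x = y

Answer: y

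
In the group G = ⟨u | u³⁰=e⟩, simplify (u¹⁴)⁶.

Compute successive powers of (u¹⁴), reducing at each step:
  (u¹⁴)²: (u¹⁴) · u¹⁴ = u²⁸
  (u¹⁴)³: (u²⁸) · u¹⁴ = u¹²
  (u¹⁴)⁴: (u¹²) · u¹⁴ = u²⁶
  (u¹⁴)⁵: (u²⁶) · u¹⁴ = u¹⁰
  (u¹⁴)⁶: (u¹⁰) · u¹⁴ = u²⁴

Answer: u²⁴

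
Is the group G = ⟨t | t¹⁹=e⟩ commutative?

G has a single generator, so G is cyclic and hence abelian.

Answer: Yes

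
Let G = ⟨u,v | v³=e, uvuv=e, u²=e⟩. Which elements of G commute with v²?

⟨v²⟩ ⊆ C_G(v²) since powers of v² commute with v²; so |C_G(v²)| ≥ |⟨v²⟩| = 3.
By orbit–stabilizer, |C_G(v²)| = |G| / |conj. class of v²| = 6 / 2 = 3.
The 3 elements commuting with v² are {e, v, v²}.

Answer: {e, v, v²}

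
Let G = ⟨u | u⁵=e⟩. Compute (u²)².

Compute successive powers of (u²), reducing at each step:
  (u²)²: (u²) · u² = u⁴

Answer: u⁴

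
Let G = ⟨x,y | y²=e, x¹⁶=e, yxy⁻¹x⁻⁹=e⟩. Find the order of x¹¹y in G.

Compute successive powers until reaching e:
  (x¹¹y)¹ = x¹¹y, (x¹¹y)² = x¹⁴, (x¹¹y)³ = x⁹y, (x¹¹y)⁴ = x¹², (x¹¹y)⁵ = x⁷y, (x¹¹y)⁶ = x¹⁰, (x¹¹y)⁷ = x⁵y, (x¹¹y)⁸ = x⁸, (x¹¹y)⁹ = x³y, (x¹¹y)¹⁰ = x⁶, (x¹¹y)¹¹ = xy, (x¹¹y)¹² = x⁴, (x¹¹y)¹³ = x¹⁵y, (x¹¹y)¹⁴ = x², (x¹¹y)¹⁵ = x¹³y, (x¹¹y)¹⁶ = e.
The smallest positive k with (x¹¹y)ᵏ = e is 16.

Answer: 16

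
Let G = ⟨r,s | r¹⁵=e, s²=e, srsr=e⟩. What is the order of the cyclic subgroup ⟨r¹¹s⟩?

|⟨r¹¹s⟩| equals the order of r¹¹s. Compute successive powers until reaching e:
  (r¹¹s)¹ = r¹¹s, (r¹¹s)² = e.
The smallest positive k with (r¹¹s)ᵏ = e is 2, so |⟨r¹¹s⟩| = 2.

Answer: 2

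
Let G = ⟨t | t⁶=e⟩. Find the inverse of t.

The order of t is 6 (smallest k with tᵏ = e), so t⁻¹ = t⁵ = t⁵.
Check: t · (t⁵) → t · t⁵ = e, giving e as required.

Answer: t⁵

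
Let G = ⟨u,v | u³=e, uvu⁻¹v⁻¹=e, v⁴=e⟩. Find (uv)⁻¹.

The order of (uv) is 12 (smallest k with (uv)ᵏ = e), so (uv)⁻¹ = (uv)¹¹ = u²v³.
Check: (uv) · (u²v³) → (uv) · u² = v;   v · v³ = e, giving e as required.

Answer: u²v³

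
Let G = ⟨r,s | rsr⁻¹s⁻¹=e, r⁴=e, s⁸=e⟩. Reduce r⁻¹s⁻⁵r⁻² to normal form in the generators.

Multiply left to right, reducing at each step:
  (r³) · s⁻⁵ = r³s³
  (r³s³) · r⁻² = rs³

Answer: rs³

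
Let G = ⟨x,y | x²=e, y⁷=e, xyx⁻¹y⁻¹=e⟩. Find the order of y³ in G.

Compute successive powers until reaching e:
  (y³)¹ = y³, (y³)² = y⁶, (y³)³ = y², (y³)⁴ = y⁵, (y³)⁵ = y, (y³)⁶ = y⁴, (y³)⁷ = e.
The smallest positive k with (y³)ᵏ = e is 7.

Answer: 7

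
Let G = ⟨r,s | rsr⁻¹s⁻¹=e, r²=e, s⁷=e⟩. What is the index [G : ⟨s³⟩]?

First find ord(s³) by computing successive powers:
  (s³)¹ = s³, (s³)² = s⁶, (s³)³ = s², (s³)⁴ = s⁵, (s³)⁵ = s, (s³)⁶ = s⁴, (s³)⁷ = e.
So |⟨s³⟩| = ord(s³) = 7. With |G| = 14, by Lagrange [G : ⟨s³⟩] = 14/7 = 2.

Answer: 2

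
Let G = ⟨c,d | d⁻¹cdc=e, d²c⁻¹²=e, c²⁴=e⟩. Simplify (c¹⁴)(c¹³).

Compute (c¹⁴) · (c¹³) by multiplying left to right and reducing via the relations at each step:
  (c¹⁴) · c¹³ = c³

Answer: c³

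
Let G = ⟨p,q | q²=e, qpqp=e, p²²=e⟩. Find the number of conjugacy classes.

The conjugacy classes (representative and size) are:
  [e] (size 1), [p] (size 2), [p²] (size 2), [p¹⁹] (size 2), [p⁴] (size 2), [p⁵] (size 2), [p⁶] (size 2), [p⁷] (size 2), [p⁸] (size 2), [p¹³] (size 2), [p¹⁰] (size 2), [p¹¹] (size 1), [p⁶q] (size 11), [pq] (size 11).
Class equation: 1 + 2 + 2 + 2 + 2 + 2 + 2 + 2 + 2 + 2 + 2 + 1 + 11 + 11 = 44 = |G|. So G has 14 conjugacy classes.

Answer: 14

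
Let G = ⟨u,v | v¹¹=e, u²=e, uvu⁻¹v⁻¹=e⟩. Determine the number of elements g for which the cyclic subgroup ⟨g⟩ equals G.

G is cyclic of order 22. An element generates G iff its order is 22, and a cyclic group of order 22 has exactly φ(22) = 10 such elements.

Answer: 10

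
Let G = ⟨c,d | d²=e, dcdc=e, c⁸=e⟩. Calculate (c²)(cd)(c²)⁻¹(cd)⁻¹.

[(c²), (cd)] = (c²)·(cd)·(c²)⁻¹·(cd)⁻¹.
  (c²) · (cd) = c³d
  (c³d) · (c⁶) = c⁵d
  (c⁵d) · (cd) = c⁴

Answer: c⁴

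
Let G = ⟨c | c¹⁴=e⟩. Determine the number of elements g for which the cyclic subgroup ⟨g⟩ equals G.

G is cyclic of order 14. An element generates G iff its order is 14, and a cyclic group of order 14 has exactly φ(14) = 6 such elements.

Answer: 6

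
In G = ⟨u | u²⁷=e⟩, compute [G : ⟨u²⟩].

First find ord(u²) by computing successive powers:
  (u²)¹ = u², (u²)² = u⁴, (u²)³ = u⁶, (u²)⁴ = u⁸, (u²)⁵ = u¹⁰, (u²)⁶ = u¹², (u²)⁷ = u¹⁴, (u²)⁸ = u¹⁶, (u²)⁹ = u¹⁸, (u²)¹⁰ = u²⁰, (u²)¹¹ = u²², (u²)¹² = u²⁴, (u²)¹³ = u²⁶, (u²)¹⁴ = u, (u²)¹⁵ = u³, (u²)¹⁶ = u⁵, (u²)¹⁷ = u⁷, (u²)¹⁸ = u⁹, (u²)¹⁹ = u¹¹, (u²)²⁰ = u¹³, (u²)²¹ = u¹⁵, (u²)²² = u¹⁷, (u²)²³ = u¹⁹, (u²)²⁴ = u²¹, (u²)²⁵ = u²³, (u²)²⁶ = u²⁵, (u²)²⁷ = e.
So |⟨u²⟩| = ord(u²) = 27. With |G| = 27, by Lagrange [G : ⟨u²⟩] = 27/27 = 1.

Answer: 1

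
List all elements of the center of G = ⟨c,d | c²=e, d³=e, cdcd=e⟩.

An element z ∈ Z(G) iff z commutes with every generator.
For example e is central: e·c = c = c·e; e·d = d = d·e.
Whereas c ∉ Z(G) since c·d = cd ≠ cd² = d·c.
Checking each of the 6 elements this way gives Z(G) = {e}, of order 1.

Answer: {e}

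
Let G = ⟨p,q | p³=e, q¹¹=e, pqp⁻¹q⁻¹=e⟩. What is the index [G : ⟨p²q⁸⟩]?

First find ord(p²q⁸) by computing successive powers:
  (p²q⁸)¹ = p²q⁸, (p²q⁸)² = pq⁵, (p²q⁸)³ = q², (p²q⁸)⁴ = p²q¹⁰, (p²q⁸)⁵ = pq⁷, (p²q⁸)⁶ = q⁴, (p²q⁸)⁷ = p²q, (p²q⁸)⁸ = pq⁹, (p²q⁸)⁹ = q⁶, (p²q⁸)¹⁰ = p²q³, (p²q⁸)¹¹ = p, (p²q⁸)¹² = q⁸, (p²q⁸)¹³ = p²q⁵, (p²q⁸)¹⁴ = pq², (p²q⁸)¹⁵ = q¹⁰, (p²q⁸)¹⁶ = p²q⁷, (p²q⁸)¹⁷ = pq⁴, (p²q⁸)¹⁸ = q, (p²q⁸)¹⁹ = p²q⁹, (p²q⁸)²⁰ = pq⁶, (p²q⁸)²¹ = q³, (p²q⁸)²² = p², (p²q⁸)²³ = pq⁸, (p²q⁸)²⁴ = q⁵, (p²q⁸)²⁵ = p²q², (p²q⁸)²⁶ = pq¹⁰, (p²q⁸)²⁷ = q⁷, (p²q⁸)²⁸ = p²q⁴, (p²q⁸)²⁹ = pq, (p²q⁸)³⁰ = q⁹, (p²q⁸)³¹ = p²q⁶, (p²q⁸)³² = pq³, (p²q⁸)³³ = e.
So |⟨p²q⁸⟩| = ord(p²q⁸) = 33. With |G| = 33, by Lagrange [G : ⟨p²q⁸⟩] = 33/33 = 1.

Answer: 1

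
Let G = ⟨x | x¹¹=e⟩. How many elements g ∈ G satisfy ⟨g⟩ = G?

G is cyclic of order 11. An element generates G iff its order is 11, and a cyclic group of order 11 has exactly φ(11) = 10 such elements.

Answer: 10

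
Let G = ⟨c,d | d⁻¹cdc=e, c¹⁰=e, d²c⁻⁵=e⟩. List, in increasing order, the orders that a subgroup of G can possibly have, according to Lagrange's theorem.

|G| = 20 = 2² · 5. By Lagrange's theorem the order of any subgroup divides 20; the divisors of 20 are 1, 2, 4, 5, 10, 20.

Answer: 1, 2, 4, 5, 10, 20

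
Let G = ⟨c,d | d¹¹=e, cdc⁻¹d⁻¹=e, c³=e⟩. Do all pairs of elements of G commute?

Each pair of generators commutes: c·d = cd = d·c. Since the generators pairwise commute, every element of G commutes with every other, so G is abelian.

Answer: Yes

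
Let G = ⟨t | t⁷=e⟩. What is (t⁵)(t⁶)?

Compute (t⁵) · (t⁶) by multiplying left to right and reducing via the relations at each step:
  (t⁵) · t⁶ = t⁴

Answer: t⁴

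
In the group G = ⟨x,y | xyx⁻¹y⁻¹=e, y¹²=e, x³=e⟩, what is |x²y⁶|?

Compute successive powers until reaching e:
  (x²y⁶)¹ = x²y⁶, (x²y⁶)² = x, (x²y⁶)³ = y⁶, (x²y⁶)⁴ = x², (x²y⁶)⁵ = xy⁶, (x²y⁶)⁶ = e.
The smallest positive k with (x²y⁶)ᵏ = e is 6.

Answer: 6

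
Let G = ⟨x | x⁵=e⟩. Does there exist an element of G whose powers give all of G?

|G| = 5. The element x has order 5 (its powers give 5 distinct elements), so ⟨x⟩ = G and G is cyclic.

Answer: Yes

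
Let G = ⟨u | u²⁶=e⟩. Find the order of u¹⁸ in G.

Compute successive powers until reaching e:
  (u¹⁸)¹ = u¹⁸, (u¹⁸)² = u¹⁰, (u¹⁸)³ = u², (u¹⁸)⁴ = u²⁰, (u¹⁸)⁵ = u¹², (u¹⁸)⁶ = u⁴, (u¹⁸)⁷ = u²², (u¹⁸)⁸ = u¹⁴, (u¹⁸)⁹ = u⁶, (u¹⁸)¹⁰ = u²⁴, (u¹⁸)¹¹ = u¹⁶, (u¹⁸)¹² = u⁸, (u¹⁸)¹³ = e.
The smallest positive k with (u¹⁸)ᵏ = e is 13.

Answer: 13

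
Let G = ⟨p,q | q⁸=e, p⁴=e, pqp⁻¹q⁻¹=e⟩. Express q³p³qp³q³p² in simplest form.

Multiply left to right, reducing at each step:
  (q³) · p³ = p³q³
  (p³q³) · q = p³q⁴
  (p³q⁴) · p³ = p²q⁴
  (p²q⁴) · q³ = p²q⁷
  (p²q⁷) · p² = q⁷

Answer: q⁷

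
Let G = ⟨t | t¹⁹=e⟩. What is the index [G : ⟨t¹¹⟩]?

First find ord(t¹¹) by computing successive powers:
  (t¹¹)¹ = t¹¹, (t¹¹)² = t³, (t¹¹)³ = t¹⁴, (t¹¹)⁴ = t⁶, (t¹¹)⁵ = t¹⁷, (t¹¹)⁶ = t⁹, (t¹¹)⁷ = t, (t¹¹)⁸ = t¹², (t¹¹)⁹ = t⁴, (t¹¹)¹⁰ = t¹⁵, (t¹¹)¹¹ = t⁷, (t¹¹)¹² = t¹⁸, (t¹¹)¹³ = t¹⁰, (t¹¹)¹⁴ = t², (t¹¹)¹⁵ = t¹³, (t¹¹)¹⁶ = t⁵, (t¹¹)¹⁷ = t¹⁶, (t¹¹)¹⁸ = t⁸, (t¹¹)¹⁹ = e.
So |⟨t¹¹⟩| = ord(t¹¹) = 19. With |G| = 19, by Lagrange [G : ⟨t¹¹⟩] = 19/19 = 1.

Answer: 1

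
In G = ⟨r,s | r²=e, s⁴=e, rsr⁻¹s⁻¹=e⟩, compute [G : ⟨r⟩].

First find ord(r) by computing successive powers:
  r¹ = r, r² = e.
So |⟨r⟩| = ord(r) = 2. With |G| = 8, by Lagrange [G : ⟨r⟩] = 8/2 = 4.

Answer: 4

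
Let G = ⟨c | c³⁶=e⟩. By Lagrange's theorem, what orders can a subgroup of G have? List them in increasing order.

|G| = 36 = 2² · 3². By Lagrange's theorem the order of any subgroup divides 36; the divisors of 36 are 1, 2, 3, 4, 6, 9, 12, 18, 36.

Answer: 1, 2, 3, 4, 6, 9, 12, 18, 36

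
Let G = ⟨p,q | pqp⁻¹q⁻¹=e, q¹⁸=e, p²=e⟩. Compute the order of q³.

Compute successive powers until reaching e:
  (q³)¹ = q³, (q³)² = q⁶, (q³)³ = q⁹, (q³)⁴ = q¹², (q³)⁵ = q¹⁵, (q³)⁶ = e.
The smallest positive k with (q³)ᵏ = e is 6.

Answer: 6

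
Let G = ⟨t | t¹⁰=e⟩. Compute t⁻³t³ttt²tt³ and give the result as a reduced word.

Multiply left to right, reducing at each step:
  (t⁷) · t³ = e
  e · t = t
  t · t = t²
  (t²) · t² = t⁴
  (t⁴) · t = t⁵
  (t⁵) · t³ = t⁸

Answer: t⁸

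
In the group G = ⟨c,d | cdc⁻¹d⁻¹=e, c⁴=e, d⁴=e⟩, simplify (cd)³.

Compute successive powers of (cd), reducing at each step:
  (cd)²: (cd) · c = c²d;   (c²d) · d = c²d²
  (cd)³: (c²d²) · c = c³d²;   (c³d²) · d = c³d³

Answer: c³d³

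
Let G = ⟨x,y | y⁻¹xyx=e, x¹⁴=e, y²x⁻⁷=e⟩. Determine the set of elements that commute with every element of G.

An element z ∈ Z(G) iff z commutes with every generator.
For example x⁷ is central: (x⁷)·x = x⁸ = x·(x⁷); (x⁷)·y = y⁻¹ = y·(x⁷).
Whereas x ∉ Z(G) since x·y = xy ≠ x⁶y⁻¹ = y·x.
Checking each of the 28 elements this way gives Z(G) = {e, x⁷}, of order 2.

Answer: {e, x⁷}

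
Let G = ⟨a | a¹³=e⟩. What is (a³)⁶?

Compute successive powers of (a³), reducing at each step:
  (a³)²: (a³) · a³ = a⁶
  (a³)³: (a⁶) · a³ = a⁹
  (a³)⁴: (a⁹) · a³ = a¹²
  (a³)⁵: (a¹²) · a³ = a²
  (a³)⁶: (a²) · a³ = a⁵

Answer: a⁵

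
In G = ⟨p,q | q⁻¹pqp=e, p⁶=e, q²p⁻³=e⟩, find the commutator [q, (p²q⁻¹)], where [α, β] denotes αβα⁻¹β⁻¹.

[q, (p²q⁻¹)] = q·(p²q⁻¹)·q⁻¹·(p²q⁻¹)⁻¹.
  q · (p²q⁻¹) = p⁴
  (p⁴) · (q⁻¹) = pq
  (pq) · (p²q) = p²

Answer: p²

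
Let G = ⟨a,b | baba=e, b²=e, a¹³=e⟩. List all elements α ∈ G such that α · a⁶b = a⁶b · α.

⟨a⁶b⟩ ⊆ C_G(a⁶b) since powers of a⁶b commute with a⁶b; so |C_G(a⁶b)| ≥ |⟨a⁶b⟩| = 2.
By orbit–stabilizer, |C_G(a⁶b)| = |G| / |conj. class of a⁶b| = 26 / 13 = 2.
The 2 elements commuting with a⁶b are {e, a⁶b}.

Answer: {e, a⁶b}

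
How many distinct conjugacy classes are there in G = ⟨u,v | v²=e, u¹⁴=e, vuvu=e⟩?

The conjugacy classes (representative and size) are:
  [e] (size 1), [u¹³] (size 2), [u²] (size 2), [u³] (size 2), [u¹⁰] (size 2), [u⁵] (size 2), [u⁸] (size 2), [u⁷] (size 1), [u⁶v] (size 7), [u⁹v] (size 7).
Class equation: 1 + 2 + 2 + 2 + 2 + 2 + 2 + 1 + 7 + 7 = 28 = |G|. So G has 10 conjugacy classes.

Answer: 10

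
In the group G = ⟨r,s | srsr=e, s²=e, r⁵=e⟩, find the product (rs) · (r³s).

Compute (rs) · (r³s) by multiplying left to right and reducing via the relations at each step:
  (rs) · r³ = r³s
  (r³s) · s = r³

Answer: r³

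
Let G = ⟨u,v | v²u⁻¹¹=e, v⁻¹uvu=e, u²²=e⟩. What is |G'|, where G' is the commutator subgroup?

G' = [G, G] is generated by all commutators. The generator-pair commutators are: [u, v] = u².
The subgroup they normally generate is {e, u², u⁴, u⁶, u⁸, u¹⁰, u¹², u¹⁴, u¹⁶, u¹⁸, u²⁰}, of order 11.
Check: |G/G'| = 44/11 = 4 is the order of the abelianisation.

Answer: 11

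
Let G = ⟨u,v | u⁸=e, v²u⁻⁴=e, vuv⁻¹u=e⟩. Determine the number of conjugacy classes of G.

The conjugacy classes (representative and size) are:
  [e] (size 1), [u⁷] (size 2), [u²] (size 2), [u⁵] (size 2), [u⁴] (size 1), [u²v⁻¹] (size 4), [u³v] (size 4).
Class equation: 1 + 2 + 2 + 2 + 1 + 4 + 4 = 16 = |G|. So G has 7 conjugacy classes.

Answer: 7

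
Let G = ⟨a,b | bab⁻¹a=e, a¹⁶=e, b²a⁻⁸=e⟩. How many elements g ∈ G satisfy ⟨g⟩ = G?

⟨g⟩ = G would require ord(g) = |G| = 32, but the maximum element order in G is 16 < 32. So G is not cyclic and no single element generates it: the count is 0.

Answer: 0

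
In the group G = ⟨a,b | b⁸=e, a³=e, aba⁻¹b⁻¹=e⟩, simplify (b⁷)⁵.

Compute successive powers of (b⁷), reducing at each step:
  (b⁷)²: (b⁷) · b⁷ = b⁶
  (b⁷)³: (b⁶) · b⁷ = b⁵
  (b⁷)⁴: (b⁵) · b⁷ = b⁴
  (b⁷)⁵: (b⁴) · b⁷ = b³

Answer: b³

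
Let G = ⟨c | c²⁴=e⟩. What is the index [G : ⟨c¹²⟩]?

First find ord(c¹²) by computing successive powers:
  (c¹²)¹ = c¹², (c¹²)² = e.
So |⟨c¹²⟩| = ord(c¹²) = 2. With |G| = 24, by Lagrange [G : ⟨c¹²⟩] = 24/2 = 12.

Answer: 12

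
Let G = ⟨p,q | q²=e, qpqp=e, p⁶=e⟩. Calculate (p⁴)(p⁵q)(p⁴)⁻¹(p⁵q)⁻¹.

[(p⁴), (p⁵q)] = (p⁴)·(p⁵q)·(p⁴)⁻¹·(p⁵q)⁻¹.
  (p⁴) · (p⁵q) = p³q
  (p³q) · (p²) = pq
  (pq) · (p⁵q) = p²

Answer: p²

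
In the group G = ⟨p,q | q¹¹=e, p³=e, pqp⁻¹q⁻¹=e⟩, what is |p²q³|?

Compute successive powers until reaching e:
  (p²q³)¹ = p²q³, (p²q³)² = pq⁶, (p²q³)³ = q⁹, (p²q³)⁴ = p²q, (p²q³)⁵ = pq⁴, (p²q³)⁶ = q⁷, (p²q³)⁷ = p²q¹⁰, (p²q³)⁸ = pq², (p²q³)⁹ = q⁵, (p²q³)¹⁰ = p²q⁸, (p²q³)¹¹ = p, (p²q³)¹² = q³, (p²q³)¹³ = p²q⁶, (p²q³)¹⁴ = pq⁹, (p²q³)¹⁵ = q, (p²q³)¹⁶ = p²q⁴, (p²q³)¹⁷ = pq⁷, (p²q³)¹⁸ = q¹⁰, (p²q³)¹⁹ = p²q², (p²q³)²⁰ = pq⁵, (p²q³)²¹ = q⁸, (p²q³)²² = p², (p²q³)²³ = pq³, (p²q³)²⁴ = q⁶, (p²q³)²⁵ = p²q⁹, (p²q³)²⁶ = pq, (p²q³)²⁷ = q⁴, (p²q³)²⁸ = p²q⁷, (p²q³)²⁹ = pq¹⁰, (p²q³)³⁰ = q², (p²q³)³¹ = p²q⁵, (p²q³)³² = pq⁸, (p²q³)³³ = e.
The smallest positive k with (p²q³)ᵏ = e is 33.

Answer: 33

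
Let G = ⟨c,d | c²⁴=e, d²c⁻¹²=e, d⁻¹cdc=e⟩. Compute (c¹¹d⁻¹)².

Compute successive powers of (c¹¹d⁻¹), reducing at each step:
  (c¹¹d⁻¹)²: (c¹¹d⁻¹) · c¹¹ = d⁻¹;   (d⁻¹) · d⁻¹ = c¹²

Answer: c¹²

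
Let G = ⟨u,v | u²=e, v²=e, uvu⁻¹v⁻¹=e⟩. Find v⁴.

Compute successive powers of v, reducing at each step:
  v²: v · v = e
  v³: e · v = v
  v⁴: v · v = e

Answer: e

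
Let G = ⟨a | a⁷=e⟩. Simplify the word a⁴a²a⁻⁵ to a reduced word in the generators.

Multiply left to right, reducing at each step:
  (a⁴) · a² = a⁶
  (a⁶) · a⁻⁵ = a

Answer: a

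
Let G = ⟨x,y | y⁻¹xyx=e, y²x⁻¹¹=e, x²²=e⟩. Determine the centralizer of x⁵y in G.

⟨x⁵y⟩ ⊆ C_G(x⁵y) since powers of x⁵y commute with x⁵y; so |C_G(x⁵y)| ≥ |⟨x⁵y⟩| = 4.
By orbit–stabilizer, |C_G(x⁵y)| = |G| / |conj. class of x⁵y| = 44 / 11 = 4.
The 4 elements commuting with x⁵y are {e, x¹¹, x⁵y, x⁵y⁻¹}.

Answer: {e, x¹¹, x⁵y, x⁵y⁻¹}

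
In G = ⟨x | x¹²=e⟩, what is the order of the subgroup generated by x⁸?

|⟨x⁸⟩| equals the order of x⁸. Compute successive powers until reaching e:
  (x⁸)¹ = x⁸, (x⁸)² = x⁴, (x⁸)³ = e.
The smallest positive k with (x⁸)ᵏ = e is 3, so |⟨x⁸⟩| = 3.

Answer: 3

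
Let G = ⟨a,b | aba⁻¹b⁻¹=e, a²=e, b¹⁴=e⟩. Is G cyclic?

|G| = 28, but the maximum element order in G is 14 < 28. No single element generates all of G, so G is not cyclic.

Answer: No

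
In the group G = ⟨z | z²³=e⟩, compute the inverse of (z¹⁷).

The order of (z¹⁷) is 23 (smallest k with (z¹⁷)ᵏ = e), so (z¹⁷)⁻¹ = (z¹⁷)²² = z⁶.
Check: (z¹⁷) · (z⁶) → (z¹⁷) · z⁶ = e, giving e as required.

Answer: z⁶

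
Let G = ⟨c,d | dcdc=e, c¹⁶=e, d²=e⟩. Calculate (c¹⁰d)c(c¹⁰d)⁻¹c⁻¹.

[(c¹⁰d), c] = (c¹⁰d)·c·(c¹⁰d)⁻¹·c⁻¹.
  (c¹⁰d) · c = c⁹d
  (c⁹d) · (c¹⁰d) = c¹⁵
  (c¹⁵) · (c¹⁵) = c¹⁴

Answer: c¹⁴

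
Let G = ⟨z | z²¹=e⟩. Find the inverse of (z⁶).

The order of (z⁶) is 7 (smallest k with (z⁶)ᵏ = e), so (z⁶)⁻¹ = (z⁶)⁶ = z¹⁵.
Check: (z⁶) · (z¹⁵) → (z⁶) · z¹⁵ = e, giving e as required.

Answer: z¹⁵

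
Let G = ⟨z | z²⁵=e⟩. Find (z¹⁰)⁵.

Compute successive powers of (z¹⁰), reducing at each step:
  (z¹⁰)²: (z¹⁰) · z¹⁰ = z²⁰
  (z¹⁰)³: (z²⁰) · z¹⁰ = z⁵
  (z¹⁰)⁴: (z⁵) · z¹⁰ = z¹⁵
  (z¹⁰)⁵: (z¹⁵) · z¹⁰ = e

Answer: e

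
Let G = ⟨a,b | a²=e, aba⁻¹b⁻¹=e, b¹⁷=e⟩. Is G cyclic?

|G| = 34. The element ab has order 34 (its powers give 34 distinct elements), so ⟨ab⟩ = G and G is cyclic.

Answer: Yes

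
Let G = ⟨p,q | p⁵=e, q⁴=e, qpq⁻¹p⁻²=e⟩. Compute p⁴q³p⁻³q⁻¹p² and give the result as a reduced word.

Multiply left to right, reducing at each step:
  (p⁴) · q³ = p⁴q³
  (p⁴q³) · p⁻³ = q³
  (q³) · q⁻¹ = q²
  (q²) · p² = p³q²

Answer: p³q²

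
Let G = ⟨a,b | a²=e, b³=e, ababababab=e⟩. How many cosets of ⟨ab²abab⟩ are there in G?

First find ord(ab²abab) by computing successive powers:
  (ab²abab)¹ = ab²abab, (ab²abab)² = b²ab²aba, (ab²abab)³ = e.
So |⟨ab²abab⟩| = ord(ab²abab) = 3. With |G| = 60, by Lagrange [G : ⟨ab²abab⟩] = 60/3 = 20.

Answer: 20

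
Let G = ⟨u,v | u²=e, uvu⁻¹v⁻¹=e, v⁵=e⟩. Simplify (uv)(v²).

Compute (uv) · (v²) by multiplying left to right and reducing via the relations at each step:
  (uv) · v² = uv³

Answer: uv³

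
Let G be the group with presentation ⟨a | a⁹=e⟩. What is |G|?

G is generated by a single element, so G is cyclic. The relator gives a⁹ = e and no smaller power is forced to be e, so the 9 powers {a, e, a², a³, a⁴, a⁵, a⁶, a⁷, a⁸} are distinct. Hence |G| = 9.

Answer: 9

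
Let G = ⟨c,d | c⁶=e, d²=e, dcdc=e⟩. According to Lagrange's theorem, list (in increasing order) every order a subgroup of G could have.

|G| = 12 = 2² · 3. By Lagrange's theorem the order of any subgroup divides 12; the divisors of 12 are 1, 2, 3, 4, 6, 12.

Answer: 1, 2, 3, 4, 6, 12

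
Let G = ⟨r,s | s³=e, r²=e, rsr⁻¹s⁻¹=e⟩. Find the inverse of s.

The order of s is 3 (smallest k with sᵏ = e), so s⁻¹ = s² = s².
Check: s · (s²) → s · s² = e, giving e as required.

Answer: s²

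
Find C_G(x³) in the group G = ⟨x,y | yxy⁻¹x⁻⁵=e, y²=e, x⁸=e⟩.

⟨x³⟩ ⊆ C_G(x³) since powers of x³ commute with x³; so |C_G(x³)| ≥ |⟨x³⟩| = 8.
By orbit–stabilizer, |C_G(x³)| = |G| / |conj. class of x³| = 16 / 2 = 8.
The 8 elements commuting with x³ are {e, x, x², x³, x⁴, x⁵, x⁶, x⁷}.

Answer: {e, x, x², x³, x⁴, x⁵, x⁶, x⁷}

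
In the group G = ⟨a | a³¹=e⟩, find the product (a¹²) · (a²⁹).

Compute (a¹²) · (a²⁹) by multiplying left to right and reducing via the relations at each step:
  (a¹²) · a²⁹ = a¹⁰

Answer: a¹⁰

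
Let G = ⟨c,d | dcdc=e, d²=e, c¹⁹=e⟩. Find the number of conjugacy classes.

The conjugacy classes (representative and size) are:
  [e] (size 1), [c¹⁸] (size 2), [c²] (size 2), [c¹⁶] (size 2), [c⁴] (size 2), [c¹⁴] (size 2), [c¹³] (size 2), [c¹²] (size 2), [c⁸] (size 2), [c⁹] (size 2), [d] (size 19).
Class equation: 1 + 2 + 2 + 2 + 2 + 2 + 2 + 2 + 2 + 2 + 19 = 38 = |G|. So G has 11 conjugacy classes.

Answer: 11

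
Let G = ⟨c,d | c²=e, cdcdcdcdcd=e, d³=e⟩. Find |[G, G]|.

G' = [G, G] is generated by all commutators. The generator-pair commutators are: [c, d] = cdcd².
The subgroup they normally generate is {e, c, d, d², cd, cdc, cdcd, cdcdc, d²cd²c, d²cd², d²c, cd², dc, dcd, dcdc, cd²cd²c, cd²cd², cd²c, d²cd, d²cdc, d²cdcd, dcd²cd², dcd²c, dcd², cdcd², cd²cd, cd²cdc, cd²cdcd, cdcd²cd², cdcd²c, d²cd²cd, cdcd²cd, cdcd²cdc, cdcd²cdcd, d²cd²cdcd², d²cd²cdc, d²cd²cdcd, d²cdcd²cd², d²cdcd²c, d²cdcd², dcdcd², dcd²cd, dcd²cdc, dcd²cdcd, dcdcd²cd², dcdcd²c, dcdcd²cd, cd²cdcd²cd², cd²cdcd²c, cd²cdcd², d²cdcd²cd, d²cdcd²cdc, dcd²cdcd²c, dcd²cdcd², cd²cdcd²cd, cd²cdcd²cdc, cdcd²cdcd²c, cdcd²cdcd², cdcd²cdcd²cd, dcd²cdcd²cd}, of order 60.
Check: |G/G'| = 60/60 = 1 is the order of the abelianisation.

Answer: 60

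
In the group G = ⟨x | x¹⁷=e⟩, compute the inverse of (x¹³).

The order of (x¹³) is 17 (smallest k with (x¹³)ᵏ = e), so (x¹³)⁻¹ = (x¹³)¹⁶ = x⁴.
Check: (x¹³) · (x⁴) → (x¹³) · x⁴ = e, giving e as required.

Answer: x⁴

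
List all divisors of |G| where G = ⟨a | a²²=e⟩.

|G| = 22 = 2 · 11. By Lagrange's theorem the order of any subgroup divides 22; the divisors of 22 are 1, 2, 11, 22.

Answer: 1, 2, 11, 22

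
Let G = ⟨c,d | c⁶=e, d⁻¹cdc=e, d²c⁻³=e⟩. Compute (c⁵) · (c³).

Compute (c⁵) · (c³) by multiplying left to right and reducing via the relations at each step:
  (c⁵) · c³ = c²

Answer: c²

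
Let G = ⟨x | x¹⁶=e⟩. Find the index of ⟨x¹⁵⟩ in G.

First find ord(x¹⁵) by computing successive powers:
  (x¹⁵)¹ = x¹⁵, (x¹⁵)² = x¹⁴, (x¹⁵)³ = x¹³, (x¹⁵)⁴ = x¹², (x¹⁵)⁵ = x¹¹, (x¹⁵)⁶ = x¹⁰, (x¹⁵)⁷ = x⁹, (x¹⁵)⁸ = x⁸, (x¹⁵)⁹ = x⁷, (x¹⁵)¹⁰ = x⁶, (x¹⁵)¹¹ = x⁵, (x¹⁵)¹² = x⁴, (x¹⁵)¹³ = x³, (x¹⁵)¹⁴ = x², (x¹⁵)¹⁵ = x, (x¹⁵)¹⁶ = e.
So |⟨x¹⁵⟩| = ord(x¹⁵) = 16. With |G| = 16, by Lagrange [G : ⟨x¹⁵⟩] = 16/16 = 1.

Answer: 1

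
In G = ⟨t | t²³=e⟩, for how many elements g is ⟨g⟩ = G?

G is cyclic of order 23. An element generates G iff its order is 23, and a cyclic group of order 23 has exactly φ(23) = 22 such elements.

Answer: 22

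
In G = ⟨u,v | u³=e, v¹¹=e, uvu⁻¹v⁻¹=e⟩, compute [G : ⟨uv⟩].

First find ord(uv) by computing successive powers:
  (uv)¹ = uv, (uv)² = u²v², (uv)³ = v³, (uv)⁴ = uv⁴, (uv)⁵ = u²v⁵, (uv)⁶ = v⁶, (uv)⁷ = uv⁷, (uv)⁸ = u²v⁸, (uv)⁹ = v⁹, (uv)¹⁰ = uv¹⁰, (uv)¹¹ = u², (uv)¹² = v, (uv)¹³ = uv², (uv)¹⁴ = u²v³, (uv)¹⁵ = v⁴, (uv)¹⁶ = uv⁵, (uv)¹⁷ = u²v⁶, (uv)¹⁸ = v⁷, (uv)¹⁹ = uv⁸, (uv)²⁰ = u²v⁹, (uv)²¹ = v¹⁰, (uv)²² = u, (uv)²³ = u²v, (uv)²⁴ = v², (uv)²⁵ = uv³, (uv)²⁶ = u²v⁴, (uv)²⁷ = v⁵, (uv)²⁸ = uv⁶, (uv)²⁹ = u²v⁷, (uv)³⁰ = v⁸, (uv)³¹ = uv⁹, (uv)³² = u²v¹⁰, (uv)³³ = e.
So |⟨uv⟩| = ord(uv) = 33. With |G| = 33, by Lagrange [G : ⟨uv⟩] = 33/33 = 1.

Answer: 1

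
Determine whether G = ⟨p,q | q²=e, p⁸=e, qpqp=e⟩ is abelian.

p·q = pq but q·p = p⁷q, so p·q ≠ q·p and G is not abelian.

Answer: No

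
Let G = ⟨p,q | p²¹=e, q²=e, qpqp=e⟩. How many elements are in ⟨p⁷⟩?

|⟨p⁷⟩| equals the order of p⁷. Compute successive powers until reaching e:
  (p⁷)¹ = p⁷, (p⁷)² = p¹⁴, (p⁷)³ = e.
The smallest positive k with (p⁷)ᵏ = e is 3, so |⟨p⁷⟩| = 3.

Answer: 3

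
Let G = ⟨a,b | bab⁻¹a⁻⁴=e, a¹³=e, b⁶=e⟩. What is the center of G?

An element z ∈ Z(G) iff z commutes with every generator.
For example e is central: e·a = a = a·e; e·b = b = b·e.
Whereas a ∉ Z(G) since a·b = ab ≠ a⁴b = b·a.
Checking each of the 78 elements this way gives Z(G) = {e}, of order 1.

Answer: {e}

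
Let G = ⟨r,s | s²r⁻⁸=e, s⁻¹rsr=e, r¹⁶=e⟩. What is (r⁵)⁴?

Compute successive powers of (r⁵), reducing at each step:
  (r⁵)²: (r⁵) · r⁵ = r¹⁰
  (r⁵)³: (r¹⁰) · r⁵ = r¹⁵
  (r⁵)⁴: (r¹⁵) · r⁵ = r⁴

Answer: r⁴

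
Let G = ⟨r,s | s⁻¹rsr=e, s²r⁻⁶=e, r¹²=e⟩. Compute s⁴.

Compute successive powers of s, reducing at each step:
  s²: s · s = r⁶
  s³: (r⁶) · s = s⁻¹
  s⁴: (s⁻¹) · s = e

Answer: e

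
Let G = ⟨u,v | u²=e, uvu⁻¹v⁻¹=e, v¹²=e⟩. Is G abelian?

Each pair of generators commutes: u·v = uv = v·u. Since the generators pairwise commute, every element of G commutes with every other, so G is abelian.

Answer: Yes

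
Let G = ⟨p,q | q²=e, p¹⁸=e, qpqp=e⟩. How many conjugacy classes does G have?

The conjugacy classes (representative and size) are:
  [e] (size 1), [p] (size 2), [p²] (size 2), [p³] (size 2), [p¹⁴] (size 2), [p⁵] (size 2), [p¹²] (size 2), [p⁷] (size 2), [p¹⁰] (size 2), [p⁹] (size 1), [p¹⁰q] (size 9), [pq] (size 9).
Class equation: 1 + 2 + 2 + 2 + 2 + 2 + 2 + 2 + 2 + 1 + 9 + 9 = 36 = |G|. So G has 12 conjugacy classes.

Answer: 12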